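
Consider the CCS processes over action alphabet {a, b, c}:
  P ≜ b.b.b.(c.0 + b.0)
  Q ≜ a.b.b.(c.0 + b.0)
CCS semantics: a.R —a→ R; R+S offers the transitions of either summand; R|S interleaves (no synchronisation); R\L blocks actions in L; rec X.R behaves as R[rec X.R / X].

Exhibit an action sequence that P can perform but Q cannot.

b

Reachable graph of P (5 states):
  m0 = b.b.b.(c.0 + b.0) → --b--▸ m1
  m1 = b.b.(c.0 + b.0) → --b--▸ m2
  m2 = b.(c.0 + b.0) → --b--▸ m3
  m3 = c.0 + b.0 → --b--▸ m4, --c--▸ m4
  m4 = 0 → (no moves)
Reachable graph of Q (5 states):
  n0 = a.b.b.(c.0 + b.0) → --a--▸ n1
  n1 = b.b.(c.0 + b.0) → --b--▸ n2
  n2 = b.(c.0 + b.0) → --b--▸ n3
  n3 = c.0 + b.0 → --b--▸ n4, --c--▸ n4
  n4 = 0 → (no moves)
Executing b from P (initial set {m0}):
  step 1 (b): {m1}
  — P admits the full trace.
Executing b from Q (initial set {n0}):
  step 1 (b): ∅  — Q cannot continue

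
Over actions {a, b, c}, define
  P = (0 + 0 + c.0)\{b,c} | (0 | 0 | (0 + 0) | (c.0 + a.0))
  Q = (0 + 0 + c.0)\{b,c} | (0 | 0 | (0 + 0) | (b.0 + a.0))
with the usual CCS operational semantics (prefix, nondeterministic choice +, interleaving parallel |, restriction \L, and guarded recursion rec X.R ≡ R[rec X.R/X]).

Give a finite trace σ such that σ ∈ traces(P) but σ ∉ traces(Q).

c

P's transition system — 2 states:
  m0 = (0 + 0 + c.0)\{b,c} | (0 | 0 | (0 + 0) | (c.0 + a.0)) has moves -a-> m1, -c-> m1
  m1 = (0 + 0 + c.0)\{b,c} | (0 | 0 | (0 + 0) | 0) has moves stopped
Q's transition system — 2 states:
  n0 = (0 + 0 + c.0)\{b,c} | (0 | 0 | (0 + 0) | (b.0 + a.0)) has moves -a-> n1, -b-> n1
  n1 = (0 + 0 + c.0)\{b,c} | (0 | 0 | (0 + 0) | 0) has moves stopped
Run σ = ⟨c⟩ on P: start {m0}
  after c @ step 1: {m1}
  ✓ P
Run σ = ⟨c⟩ on Q: start {n0}
  after c @ step 1: no successor for Q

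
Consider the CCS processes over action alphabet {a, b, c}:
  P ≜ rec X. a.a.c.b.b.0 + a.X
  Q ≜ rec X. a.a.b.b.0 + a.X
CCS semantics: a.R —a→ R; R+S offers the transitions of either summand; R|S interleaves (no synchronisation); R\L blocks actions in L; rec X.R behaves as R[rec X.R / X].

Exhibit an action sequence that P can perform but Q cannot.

Reachable graph of P (6 states):
  m0 = rec X. a.a.c.b.b.0 + a.X | -a-> m0, -a-> m1
  m1 = a.c.b.b.0 | -a-> m2
  m2 = c.b.b.0 | -c-> m3
  m3 = b.b.0 | -b-> m4
  m4 = b.0 | -b-> m5
  m5 = 0 | ·
Reachable graph of Q (5 states):
  n0 = rec X. a.a.b.b.0 + a.X | -a-> n0, -a-> n1
  n1 = a.b.b.0 | -a-> n2
  n2 = b.b.0 | -b-> n3
  n3 = b.0 | -b-> n4
  n4 = 0 | ·
Trace ⟨aac⟩ through P, begin at {m0}:
  step 1 (a): {m0, m1}
  step 2 (a): {m0, m1, m2}
  step 3 (c): {m3}
  ✓ P
Trace ⟨aac⟩ through Q, begin at {n0}:
  step 1 (a): {n0, n1}
  step 2 (a): {n0, n1, n2}
  step 3 (c): ∅  — Q cannot continue

aac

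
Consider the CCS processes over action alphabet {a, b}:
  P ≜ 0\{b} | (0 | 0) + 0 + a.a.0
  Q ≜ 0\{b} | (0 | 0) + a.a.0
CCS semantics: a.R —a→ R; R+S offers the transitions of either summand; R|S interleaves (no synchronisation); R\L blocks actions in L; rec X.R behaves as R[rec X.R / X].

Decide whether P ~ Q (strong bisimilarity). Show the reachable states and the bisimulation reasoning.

P's transition system — 3 states:
  s0 = 0\{b} | (0 | 0) + 0 + a.a.0 has moves —a→ s1
  s1 = a.0 has moves —a→ s2
  s2 = 0 has moves ∅
Q's transition system — 3 states:
  t0 = 0\{b} | (0 | 0) + a.a.0 has moves —a→ t1
  t1 = a.0 has moves —a→ t2
  t2 = 0 has moves ∅
Bisimilarity quotient blocks:
  B0 = {s0, t0}
  B1 = {s1, t1}
  B2 = {s2, t2}
s0 ∈ B0, t0 ∈ B0 → same block

YES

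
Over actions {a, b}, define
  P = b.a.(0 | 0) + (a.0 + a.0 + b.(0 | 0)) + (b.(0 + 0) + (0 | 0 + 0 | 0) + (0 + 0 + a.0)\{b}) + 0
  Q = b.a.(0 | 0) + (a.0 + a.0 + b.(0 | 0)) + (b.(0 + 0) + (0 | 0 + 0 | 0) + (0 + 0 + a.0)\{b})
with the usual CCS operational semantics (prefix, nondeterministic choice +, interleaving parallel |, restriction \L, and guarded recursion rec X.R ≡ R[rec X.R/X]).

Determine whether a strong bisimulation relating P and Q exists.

P's transition system — 6 states:
  s0 = b.a.(0 | 0) + (a.0 + a.0 + b.(0 | 0)) + (b.(0 + 0) + (0 | 0 + 0 | 0) + (0 + 0 + a.0)\{b}) + 0 ⊢ ··a··> s1, ··a··> s2, ··b··> s3, ··b··> s4, ··b··> s5
  s1 = 0 ⊢ ·
  s2 = 0\{b} ⊢ ·
  s3 = 0 + 0 ⊢ ·
  s4 = 0 | 0 ⊢ ·
  s5 = a.(0 | 0) ⊢ ··a··> s4
Q's transition system — 6 states:
  t0 = b.a.(0 | 0) + (a.0 + a.0 + b.(0 | 0)) + (b.(0 + 0) + (0 | 0 + 0 | 0) + (0 + 0 + a.0)\{b}) ⊢ ··a··> t1, ··a··> t2, ··b··> t3, ··b··> t4, ··b··> t5
  t1 = 0 ⊢ ·
  t2 = 0\{b} ⊢ ·
  t3 = 0 + 0 ⊢ ·
  t4 = 0 | 0 ⊢ ·
  t5 = a.(0 | 0) ⊢ ··a··> t4
Coarsest stable partition (strong bisimilarity classes):
  B0 = {s0, t0}
  B1 = {s1, s2, s3, s4, t1, t2, t3, t4}
  B2 = {s5, t5}
s0 ∈ B0, t0 ∈ B0 → same block

P ~ Q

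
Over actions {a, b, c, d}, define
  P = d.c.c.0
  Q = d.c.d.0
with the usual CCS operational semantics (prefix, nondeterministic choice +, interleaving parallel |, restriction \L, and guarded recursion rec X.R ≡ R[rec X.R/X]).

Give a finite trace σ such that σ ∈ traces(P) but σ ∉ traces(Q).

LTS(P): 4 reachable states
  m0 = d.c.c.0 | —d→ m1
  m1 = c.c.0 | —c→ m2
  m2 = c.0 | —c→ m3
  m3 = 0 | (no moves)
LTS(Q): 4 reachable states
  n0 = d.c.d.0 | —d→ n1
  n1 = c.d.0 | —c→ n2
  n2 = d.0 | —d→ n3
  n3 = 0 | (no moves)
Trace ⟨dcc⟩ through P, begin at {m0}:
  step 1 (d): {m1}
  step 2 (c): {m2}
  step 3 (c): {m3}
  — P admits the full trace.
Trace ⟨dcc⟩ through Q, begin at {n0}:
  step 1 (d): {n1}
  step 2 (c): {n2}
  step 3 (c): ∅ (Q stuck)

dcc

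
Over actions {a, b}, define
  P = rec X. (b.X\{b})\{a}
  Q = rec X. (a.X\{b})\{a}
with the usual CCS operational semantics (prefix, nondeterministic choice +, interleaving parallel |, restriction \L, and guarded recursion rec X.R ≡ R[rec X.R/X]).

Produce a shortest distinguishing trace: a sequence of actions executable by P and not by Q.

LTS(P): 2 reachable states
  u0 = rec X. (b.X\{b})\{a} | -b-> u1
  u1 = (rec X. (b.X\{b})\{a})\{b}\{a} | stopped
LTS(Q): 1 reachable states
  v0 = rec X. (a.X\{b})\{a} | stopped
Run σ = ⟨b⟩ on P: start {u0}
  [1] b ⇒ {u1}
  — P admits the full trace.
Run σ = ⟨b⟩ on Q: start {v0}
  [1] b ⇒ no successor for Q

b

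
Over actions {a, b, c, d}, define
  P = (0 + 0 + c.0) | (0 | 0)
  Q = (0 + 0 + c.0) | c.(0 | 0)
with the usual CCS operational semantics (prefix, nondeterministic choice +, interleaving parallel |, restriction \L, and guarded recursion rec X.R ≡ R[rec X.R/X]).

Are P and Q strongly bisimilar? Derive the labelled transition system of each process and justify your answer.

Reachable graph of P (2 states):
  u0 = (0 + 0 + c.0) | (0 | 0) → =c=> u1
  u1 = 0 | (0 | 0) → deadlocked
Reachable graph of Q (4 states):
  v0 = (0 + 0 + c.0) | c.(0 | 0) → =c=> v1, =c=> v2
  v1 = (0 + 0 + c.0) | (0 | 0) → =c=> v3
  v2 = 0 | c.(0 | 0) → =c=> v3
  v3 = 0 | (0 | 0) → deadlocked
Coarsest stable partition (strong bisimilarity classes):
  B0 = {u0, v1, v2}
  B1 = {u1, v3}
  B2 = {v0}
u0 ∈ B0, v0 ∈ B2 → different blocks

P ≁ Q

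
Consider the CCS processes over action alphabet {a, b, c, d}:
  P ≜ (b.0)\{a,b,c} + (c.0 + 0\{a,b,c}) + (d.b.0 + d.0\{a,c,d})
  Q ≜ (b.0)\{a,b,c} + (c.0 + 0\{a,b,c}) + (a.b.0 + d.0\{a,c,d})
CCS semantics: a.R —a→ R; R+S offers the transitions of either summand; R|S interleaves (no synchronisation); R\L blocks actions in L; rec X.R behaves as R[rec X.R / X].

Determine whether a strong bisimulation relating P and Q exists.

LTS(P): 4 reachable states
  m0 = (b.0)\{a,b,c} + (c.0 + 0\{a,b,c}) + (d.b.0 + d.0\{a,c,d}) → -c-> m1, -d-> m2, -d-> m3
  m1 = 0 → stopped
  m2 = 0\{a,c,d} → stopped
  m3 = b.0 → -b-> m1
LTS(Q): 4 reachable states
  n0 = (b.0)\{a,b,c} + (c.0 + 0\{a,b,c}) + (a.b.0 + d.0\{a,c,d}) → -a-> n1, -c-> n2, -d-> n3
  n1 = b.0 → -b-> n2
  n2 = 0 → stopped
  n3 = 0\{a,c,d} → stopped
Bisimilarity quotient blocks:
  B0 = {m0}
  B1 = {m3, n1}
  B2 = {m1, m2, n2, n3}
  B3 = {n0}
m0 ∈ B0, n0 ∈ B3 → different blocks

NO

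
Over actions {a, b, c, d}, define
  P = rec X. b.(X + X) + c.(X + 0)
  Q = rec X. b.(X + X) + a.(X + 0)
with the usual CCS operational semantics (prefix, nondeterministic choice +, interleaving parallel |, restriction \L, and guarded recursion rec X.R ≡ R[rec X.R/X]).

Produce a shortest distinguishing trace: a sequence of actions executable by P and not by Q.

c

P's transition system — 3 states:
  s0 = rec X. b.(X + X) + c.(X + 0) | -b-> s1, -c-> s2
  s1 = (rec X. b.(X + X) + c.(X + 0)) + (rec X. b.(X + X) + c.(X + 0)) | -b-> s1, -c-> s2
  s2 = (rec X. b.(X + X) + c.(X + 0)) + 0 | -b-> s1, -c-> s2
Q's transition system — 3 states:
  t0 = rec X. b.(X + X) + a.(X + 0) | -a-> t1, -b-> t2
  t1 = (rec X. b.(X + X) + a.(X + 0)) + 0 | -a-> t1, -b-> t2
  t2 = (rec X. b.(X + X) + a.(X + 0)) + (rec X. b.(X + X) + a.(X + 0)) | -a-> t1, -b-> t2
Executing c from P (initial set {s0}):
  [1] c ⇒ {s2}
  ✓ P
Executing c from Q (initial set {t0}):
  [1] c ⇒ no successor for Q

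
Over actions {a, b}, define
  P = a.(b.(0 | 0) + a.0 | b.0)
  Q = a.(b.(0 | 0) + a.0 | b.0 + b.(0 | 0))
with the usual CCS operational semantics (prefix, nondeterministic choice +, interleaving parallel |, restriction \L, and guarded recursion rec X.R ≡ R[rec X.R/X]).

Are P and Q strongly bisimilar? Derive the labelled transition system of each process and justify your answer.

LTS(P): 5 reachable states
  s0 = a.(b.(0 | 0) + a.0 | b.0) | ··a··> s1
  s1 = b.(0 | 0) + a.0 | b.0 | ··a··> s2, ··b··> s3, ··b··> s4
  s2 = 0 | b.0 | ··b··> s3
  s3 = 0 | 0 | ∅
  s4 = a.0 | 0 | ··a··> s3
LTS(Q): 5 reachable states
  t0 = a.(b.(0 | 0) + a.0 | b.0 + b.(0 | 0)) | ··a··> t1
  t1 = b.(0 | 0) + a.0 | b.0 + b.(0 | 0) | ··a··> t2, ··b··> t3, ··b··> t4
  t2 = 0 | b.0 | ··b··> t3
  t3 = 0 | 0 | ∅
  t4 = a.0 | 0 | ··a··> t3
Partition-refinement fixed point:
  B0 = {s0, t0}
  B1 = {s1, t1}
  B2 = {s2, t2}
  B3 = {s3, t3}
  B4 = {s4, t4}
s0 ∈ B0, t0 ∈ B0 → same block

bisimilar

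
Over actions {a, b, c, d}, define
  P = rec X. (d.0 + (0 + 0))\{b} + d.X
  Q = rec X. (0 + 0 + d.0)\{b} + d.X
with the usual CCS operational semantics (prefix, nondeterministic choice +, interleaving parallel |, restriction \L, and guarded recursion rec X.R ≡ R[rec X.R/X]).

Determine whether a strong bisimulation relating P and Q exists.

Reachable graph of P (2 states):
  m0 = rec X. (d.0 + (0 + 0))\{b} + d.X → ··d··> m0, ··d··> m1
  m1 = 0\{b} → ·
Reachable graph of Q (2 states):
  n0 = rec X. (0 + 0 + d.0)\{b} + d.X → ··d··> n0, ··d··> n1
  n1 = 0\{b} → ·
Coarsest stable partition (strong bisimilarity classes):
  B0 = {m0, n0}
  B1 = {m1, n1}
m0 ∈ B0, n0 ∈ B0 → same block

YES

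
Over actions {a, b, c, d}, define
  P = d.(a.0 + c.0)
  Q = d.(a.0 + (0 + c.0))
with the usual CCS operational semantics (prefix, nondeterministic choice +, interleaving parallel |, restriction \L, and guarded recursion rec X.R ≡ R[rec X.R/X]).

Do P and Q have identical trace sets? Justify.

P's transition system — 3 states:
  p0 = d.(a.0 + c.0) ⊢ -d-> p1
  p1 = a.0 + c.0 ⊢ -a-> p2, -c-> p2
  p2 = 0 ⊢ deadlocked
Q's transition system — 3 states:
  q0 = d.(a.0 + (0 + c.0)) ⊢ -d-> q1
  q1 = a.0 + (0 + c.0) ⊢ -a-> q2, -c-> q2
  q2 = 0 ⊢ deadlocked
Partition-refinement fixed point:
  B0 = {p0, q0}
  B1 = {p1, q1}
  B2 = {p2, q2}
p0 ∈ B0, q0 ∈ B0 → same block
Bisimilar ⇒ trace-equivalent.

YES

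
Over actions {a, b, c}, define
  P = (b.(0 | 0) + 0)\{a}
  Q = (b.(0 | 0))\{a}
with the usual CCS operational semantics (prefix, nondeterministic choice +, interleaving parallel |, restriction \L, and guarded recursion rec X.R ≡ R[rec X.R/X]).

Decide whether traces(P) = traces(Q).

YES

Reachable graph of P (2 states):
  p0 = (b.(0 | 0) + 0)\{a} ⊢ =b=> p1
  p1 = (0 | 0)\{a} ⊢ (no moves)
Reachable graph of Q (2 states):
  q0 = (b.(0 | 0))\{a} ⊢ =b=> q1
  q1 = (0 | 0)\{a} ⊢ (no moves)
Partition-refinement fixed point:
  B0 = {p0, q0}
  B1 = {p1, q1}
p0 ∈ B0, q0 ∈ B0 → same block
Bisimilar ⇒ trace-equivalent.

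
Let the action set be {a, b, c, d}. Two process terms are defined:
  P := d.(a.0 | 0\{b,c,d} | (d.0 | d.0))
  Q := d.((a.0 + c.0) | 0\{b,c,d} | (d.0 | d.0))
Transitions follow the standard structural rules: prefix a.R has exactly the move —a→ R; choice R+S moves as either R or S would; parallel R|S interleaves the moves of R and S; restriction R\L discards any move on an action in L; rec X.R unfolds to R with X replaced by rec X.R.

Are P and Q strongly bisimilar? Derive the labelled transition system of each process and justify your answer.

Reachable graph of P (9 states):
  u0 = d.(a.0 | 0\{b,c,d} | (d.0 | d.0)) | ··d··> u1
  u1 = a.0 | 0\{b,c,d} | (d.0 | d.0) | ··a··> u2, ··d··> u3, ··d··> u4
  u2 = 0 | 0\{b,c,d} | (d.0 | d.0) | ··d··> u5, ··d··> u6
  u3 = a.0 | 0\{b,c,d} | (0 | d.0) | ··a··> u5, ··d··> u7
  u4 = a.0 | 0\{b,c,d} | (d.0 | 0) | ··a··> u6, ··d··> u7
  u5 = 0 | 0\{b,c,d} | (0 | d.0) | ··d··> u8
  u6 = 0 | 0\{b,c,d} | (d.0 | 0) | ··d··> u8
  u7 = a.0 | 0\{b,c,d} | (0 | 0) | ··a··> u8
  u8 = 0 | 0\{b,c,d} | (0 | 0) | deadlocked
Reachable graph of Q (9 states):
  v0 = d.((a.0 + c.0) | 0\{b,c,d} | (d.0 | d.0)) | ··d··> v1
  v1 = (a.0 + c.0) | 0\{b,c,d} | (d.0 | d.0) | ··a··> v2, ··c··> v2, ··d··> v3, ··d··> v4
  v2 = 0 | 0\{b,c,d} | (d.0 | d.0) | ··d··> v5, ··d··> v6
  v3 = (a.0 + c.0) | 0\{b,c,d} | (0 | d.0) | ··a··> v5, ··c··> v5, ··d··> v7
  v4 = (a.0 + c.0) | 0\{b,c,d} | (d.0 | 0) | ··a··> v6, ··c··> v6, ··d··> v7
  v5 = 0 | 0\{b,c,d} | (0 | d.0) | ··d··> v8
  v6 = 0 | 0\{b,c,d} | (d.0 | 0) | ··d··> v8
  v7 = (a.0 + c.0) | 0\{b,c,d} | (0 | 0) | ··a··> v8, ··c··> v8
  v8 = 0 | 0\{b,c,d} | (0 | 0) | deadlocked
Coarsest stable partition (strong bisimilarity classes):
  B0 = {u0}
  B1 = {u1}
  B2 = {u3, u4}
  B3 = {u5, u6, v5, v6}
  B4 = {u8, v8}
  B5 = {u7}
  B6 = {u2, v2}
  B7 = {v0}
  B8 = {v1}
  B9 = {v3, v4}
  B10 = {v7}
u0 ∈ B0, v0 ∈ B7 → different blocks

P ≁ Q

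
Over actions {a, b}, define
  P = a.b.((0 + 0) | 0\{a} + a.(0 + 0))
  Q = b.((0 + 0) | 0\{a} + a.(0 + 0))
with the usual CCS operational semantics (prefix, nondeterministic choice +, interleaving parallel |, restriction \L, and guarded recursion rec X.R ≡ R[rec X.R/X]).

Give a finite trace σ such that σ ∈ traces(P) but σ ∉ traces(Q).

LTS(P): 4 reachable states
  p0 = a.b.((0 + 0) | 0\{a} + a.(0 + 0)) | -a-> p1
  p1 = b.((0 + 0) | 0\{a} + a.(0 + 0)) | -b-> p2
  p2 = (0 + 0) | 0\{a} + a.(0 + 0) | -a-> p3
  p3 = 0 + 0 | deadlocked
LTS(Q): 3 reachable states
  q0 = b.((0 + 0) | 0\{a} + a.(0 + 0)) | -b-> q1
  q1 = (0 + 0) | 0\{a} + a.(0 + 0) | -a-> q2
  q2 = 0 + 0 | deadlocked
Executing a from P (initial set {p0}):
  after a @ step 1: {p1}
  ✓ P
Executing a from Q (initial set {q0}):
  after a @ step 1: ∅  — Q cannot continue

a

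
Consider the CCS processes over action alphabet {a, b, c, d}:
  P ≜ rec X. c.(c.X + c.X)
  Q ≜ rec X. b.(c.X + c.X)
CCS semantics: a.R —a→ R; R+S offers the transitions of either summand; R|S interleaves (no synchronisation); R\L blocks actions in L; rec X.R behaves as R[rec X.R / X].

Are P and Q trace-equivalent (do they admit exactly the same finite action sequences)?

trace-distinct — witness ⟨c⟩

P's transition system — 2 states:
  m0 = rec X. c.(c.X + c.X) → ··c··> m1
  m1 = c.(rec X. c.(c.X + c.X)) + c.(rec X. c.(c.X + c.X)) → ··c··> m0
Q's transition system — 2 states:
  n0 = rec X. b.(c.X + c.X) → ··b··> n1
  n1 = c.(rec X. b.(c.X + c.X)) + c.(rec X. b.(c.X + c.X)) → ··c··> n0
Executing c from P (initial set {m0}):
  step 1 (c): {m1}
  — P admits the full trace.
Executing c from Q (initial set {n0}):
  step 1 (c): ∅  — Q cannot continue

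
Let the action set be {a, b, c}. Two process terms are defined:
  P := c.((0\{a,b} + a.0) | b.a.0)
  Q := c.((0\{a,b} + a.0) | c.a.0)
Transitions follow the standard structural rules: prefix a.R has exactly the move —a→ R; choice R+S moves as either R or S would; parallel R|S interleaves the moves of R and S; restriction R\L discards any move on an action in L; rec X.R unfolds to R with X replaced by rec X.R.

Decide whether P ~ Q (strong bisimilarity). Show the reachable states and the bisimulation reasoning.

P ≁ Q

P's transition system — 7 states:
  m0 = c.((0\{a,b} + a.0) | b.a.0) → =c=> m1
  m1 = (0\{a,b} + a.0) | b.a.0 → =a=> m2, =b=> m3
  m2 = 0 | b.a.0 → =b=> m4
  m3 = (0\{a,b} + a.0) | a.0 → =a=> m4, =a=> m5
  m4 = 0 | a.0 → =a=> m6
  m5 = (0\{a,b} + a.0) | 0 → =a=> m6
  m6 = 0 | 0 → ∅
Q's transition system — 7 states:
  n0 = c.((0\{a,b} + a.0) | c.a.0) → =c=> n1
  n1 = (0\{a,b} + a.0) | c.a.0 → =a=> n2, =c=> n3
  n2 = 0 | c.a.0 → =c=> n4
  n3 = (0\{a,b} + a.0) | a.0 → =a=> n4, =a=> n5
  n4 = 0 | a.0 → =a=> n6
  n5 = (0\{a,b} + a.0) | 0 → =a=> n6
  n6 = 0 | 0 → ∅
Bisimilarity quotient blocks:
  B0 = {m0}
  B1 = {m1}
  B2 = {m2}
  B3 = {m4, m5, n4, n5}
  B4 = {m6, n6}
  B5 = {m3, n3}
  B6 = {n0}
  B7 = {n1}
  B8 = {n2}
m0 ∈ B0, n0 ∈ B6 → different blocks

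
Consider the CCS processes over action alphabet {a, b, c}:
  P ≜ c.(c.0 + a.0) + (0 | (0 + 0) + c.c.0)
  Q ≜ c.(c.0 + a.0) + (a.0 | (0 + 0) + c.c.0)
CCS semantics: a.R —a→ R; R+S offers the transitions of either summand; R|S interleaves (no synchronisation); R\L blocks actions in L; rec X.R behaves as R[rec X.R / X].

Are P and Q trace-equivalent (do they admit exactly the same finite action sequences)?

traces(P) ≠ traces(Q) — witness ⟨a⟩

P's transition system — 4 states:
  s0 = c.(c.0 + a.0) + (0 | (0 + 0) + c.c.0) :: -c-> s1, -c-> s2
  s1 = c.0 :: -c-> s3
  s2 = c.0 + a.0 :: -a-> s3, -c-> s3
  s3 = 0 :: (no moves)
Q's transition system — 5 states:
  t0 = c.(c.0 + a.0) + (a.0 | (0 + 0) + c.c.0) :: -a-> t1, -c-> t2, -c-> t3
  t1 = 0 | (0 + 0) :: (no moves)
  t2 = c.0 :: -c-> t4
  t3 = c.0 + a.0 :: -a-> t4, -c-> t4
  t4 = 0 :: (no moves)
Run σ = ⟨a⟩ on Q: start {t0}
  after a @ step 1: {t1}
  — Q admits the full trace.
Run σ = ⟨a⟩ on P: start {s0}
  after a @ step 1: ∅  — P cannot continue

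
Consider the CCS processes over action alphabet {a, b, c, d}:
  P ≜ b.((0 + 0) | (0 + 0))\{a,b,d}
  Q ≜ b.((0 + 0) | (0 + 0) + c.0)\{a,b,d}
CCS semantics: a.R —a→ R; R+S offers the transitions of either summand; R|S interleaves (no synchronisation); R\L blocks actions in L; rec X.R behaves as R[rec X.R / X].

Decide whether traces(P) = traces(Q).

traces(P) ≠ traces(Q) — witness ⟨bc⟩

LTS(P): 2 reachable states
  p0 = b.((0 + 0) | (0 + 0))\{a,b,d} has moves ··b··> p1
  p1 = ((0 + 0) | (0 + 0))\{a,b,d} has moves deadlocked
LTS(Q): 3 reachable states
  q0 = b.((0 + 0) | (0 + 0) + c.0)\{a,b,d} has moves ··b··> q1
  q1 = ((0 + 0) | (0 + 0) + c.0)\{a,b,d} has moves ··c··> q2
  q2 = 0\{a,b,d} has moves deadlocked
Executing bc from Q (initial set {q0}):
  after b @ step 1: {q1}
  after c @ step 2: {q2}
  ✓ Q
Executing bc from P (initial set {p0}):
  after b @ step 1: {p1}
  after c @ step 2: ∅  — P cannot continue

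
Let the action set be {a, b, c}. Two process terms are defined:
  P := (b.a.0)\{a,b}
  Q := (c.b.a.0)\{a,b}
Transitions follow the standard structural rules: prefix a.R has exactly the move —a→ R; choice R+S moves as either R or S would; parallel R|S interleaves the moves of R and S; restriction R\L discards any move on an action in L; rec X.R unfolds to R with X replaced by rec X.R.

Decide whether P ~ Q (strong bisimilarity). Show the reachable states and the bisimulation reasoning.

Reachable graph of P (1 states):
  m0 = (b.a.0)\{a,b} has moves deadlocked
Reachable graph of Q (2 states):
  n0 = (c.b.a.0)\{a,b} has moves —c→ n1
  n1 = (b.a.0)\{a,b} has moves deadlocked
Coarsest stable partition (strong bisimilarity classes):
  B0 = {m0, n1}
  B1 = {n0}
m0 ∈ B0, n0 ∈ B1 → different blocks

NO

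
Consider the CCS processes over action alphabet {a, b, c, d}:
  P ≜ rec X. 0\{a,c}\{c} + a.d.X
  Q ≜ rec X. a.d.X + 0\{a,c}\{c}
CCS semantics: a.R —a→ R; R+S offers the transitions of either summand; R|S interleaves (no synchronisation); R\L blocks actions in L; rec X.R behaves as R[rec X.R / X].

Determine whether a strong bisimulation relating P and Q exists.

P's transition system — 2 states:
  u0 = rec X. 0\{a,c}\{c} + a.d.X → —a→ u1
  u1 = d.(rec X. 0\{a,c}\{c} + a.d.X) → —d→ u0
Q's transition system — 2 states:
  v0 = rec X. a.d.X + 0\{a,c}\{c} → —a→ v1
  v1 = d.(rec X. a.d.X + 0\{a,c}\{c}) → —d→ v0
Bisimilarity quotient blocks:
  B0 = {u0, v0}
  B1 = {u1, v1}
u0 ∈ B0, v0 ∈ B0 → same block

YES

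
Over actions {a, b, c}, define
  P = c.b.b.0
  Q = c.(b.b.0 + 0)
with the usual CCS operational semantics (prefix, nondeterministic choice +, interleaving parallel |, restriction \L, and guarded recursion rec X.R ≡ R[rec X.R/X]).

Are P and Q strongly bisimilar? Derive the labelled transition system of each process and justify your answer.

P's transition system — 4 states:
  p0 = c.b.b.0 | ··c··> p1
  p1 = b.b.0 | ··b··> p2
  p2 = b.0 | ··b··> p3
  p3 = 0 | stopped
Q's transition system — 4 states:
  q0 = c.(b.b.0 + 0) | ··c··> q1
  q1 = b.b.0 + 0 | ··b··> q2
  q2 = b.0 | ··b··> q3
  q3 = 0 | stopped
Coarsest stable partition (strong bisimilarity classes):
  B0 = {p0, q0}
  B1 = {p1, q1}
  B2 = {p2, q2}
  B3 = {p3, q3}
p0 ∈ B0, q0 ∈ B0 → same block

YES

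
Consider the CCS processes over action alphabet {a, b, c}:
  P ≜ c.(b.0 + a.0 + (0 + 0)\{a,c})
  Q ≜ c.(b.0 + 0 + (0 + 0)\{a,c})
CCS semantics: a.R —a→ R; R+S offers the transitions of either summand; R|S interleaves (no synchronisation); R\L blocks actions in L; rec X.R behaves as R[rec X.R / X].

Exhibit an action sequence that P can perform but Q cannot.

ca

LTS(P): 3 reachable states
  s0 = c.(b.0 + a.0 + (0 + 0)\{a,c}) has moves -c-> s1
  s1 = b.0 + a.0 + (0 + 0)\{a,c} has moves -a-> s2, -b-> s2
  s2 = 0 has moves ·
LTS(Q): 3 reachable states
  t0 = c.(b.0 + 0 + (0 + 0)\{a,c}) has moves -c-> t1
  t1 = b.0 + 0 + (0 + 0)\{a,c} has moves -b-> t2
  t2 = 0 has moves ·
Run σ = ⟨ca⟩ on P: start {s0}
  [1] c ⇒ {s1}
  [2] a ⇒ {s2}
  ✓ P
Run σ = ⟨ca⟩ on Q: start {t0}
  [1] c ⇒ {t1}
  [2] a ⇒ no successor for Q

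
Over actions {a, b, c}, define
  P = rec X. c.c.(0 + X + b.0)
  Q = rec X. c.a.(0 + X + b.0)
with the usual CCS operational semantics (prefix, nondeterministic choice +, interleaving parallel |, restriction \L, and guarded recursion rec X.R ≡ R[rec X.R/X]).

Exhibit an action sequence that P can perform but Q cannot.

P's transition system — 4 states:
  m0 = rec X. c.c.(0 + X + b.0) :: --c--▸ m1
  m1 = c.(0 + (rec X. c.c.(0 + X + b.0)) + b.0) :: --c--▸ m2
  m2 = 0 + (rec X. c.c.(0 + X + b.0)) + b.0 :: --b--▸ m3, --c--▸ m1
  m3 = 0 :: (no moves)
Q's transition system — 4 states:
  n0 = rec X. c.a.(0 + X + b.0) :: --c--▸ n1
  n1 = a.(0 + (rec X. c.a.(0 + X + b.0)) + b.0) :: --a--▸ n2
  n2 = 0 + (rec X. c.a.(0 + X + b.0)) + b.0 :: --b--▸ n3, --c--▸ n1
  n3 = 0 :: (no moves)
Trace ⟨cc⟩ through P, begin at {m0}:
  step 1 (c): {m1}
  step 2 (c): {m2}
  — P admits the full trace.
Trace ⟨cc⟩ through Q, begin at {n0}:
  step 1 (c): {n1}
  step 2 (c): ∅ (Q stuck)

cc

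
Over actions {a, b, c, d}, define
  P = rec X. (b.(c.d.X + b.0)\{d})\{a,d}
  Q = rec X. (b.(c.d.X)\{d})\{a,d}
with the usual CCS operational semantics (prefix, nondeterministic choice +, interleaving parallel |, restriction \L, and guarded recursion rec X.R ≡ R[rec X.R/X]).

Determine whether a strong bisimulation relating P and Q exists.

LTS(P): 4 reachable states
  s0 = rec X. (b.(c.d.X + b.0)\{d})\{a,d} ⊢ —b→ s1
  s1 = (c.d.(rec X. (b.(c.d.X + b.0)\{d})\{a,d}) + b.0)\{d}\{a,d} ⊢ —b→ s2, —c→ s3
  s2 = 0\{d}\{a,d} ⊢ ·
  s3 = (d.(rec X. (b.(c.d.X + b.0)\{d})\{a,d}))\{d}\{a,d} ⊢ ·
LTS(Q): 3 reachable states
  t0 = rec X. (b.(c.d.X)\{d})\{a,d} ⊢ —b→ t1
  t1 = (c.d.(rec X. (b.(c.d.X)\{d})\{a,d}))\{d}\{a,d} ⊢ —c→ t2
  t2 = (d.(rec X. (b.(c.d.X)\{d})\{a,d}))\{d}\{a,d} ⊢ ·
Coarsest stable partition (strong bisimilarity classes):
  B0 = {s0}
  B1 = {s1}
  B2 = {s2, s3, t2}
  B3 = {t0}
  B4 = {t1}
s0 ∈ B0, t0 ∈ B3 → different blocks

NO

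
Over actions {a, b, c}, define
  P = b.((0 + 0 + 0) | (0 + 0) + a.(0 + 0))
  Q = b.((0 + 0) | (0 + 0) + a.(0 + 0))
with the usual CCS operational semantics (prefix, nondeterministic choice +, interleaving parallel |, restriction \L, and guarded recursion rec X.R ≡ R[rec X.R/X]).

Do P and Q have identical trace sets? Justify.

YES

Reachable graph of P (3 states):
  p0 = b.((0 + 0 + 0) | (0 + 0) + a.(0 + 0)) | —b→ p1
  p1 = (0 + 0 + 0) | (0 + 0) + a.(0 + 0) | —a→ p2
  p2 = 0 + 0 | deadlocked
Reachable graph of Q (3 states):
  q0 = b.((0 + 0) | (0 + 0) + a.(0 + 0)) | —b→ q1
  q1 = (0 + 0) | (0 + 0) + a.(0 + 0) | —a→ q2
  q2 = 0 + 0 | deadlocked
Coarsest stable partition (strong bisimilarity classes):
  B0 = {p0, q0}
  B1 = {p1, q1}
  B2 = {p2, q2}
p0 ∈ B0, q0 ∈ B0 → same block
Bisimilar ⇒ trace-equivalent.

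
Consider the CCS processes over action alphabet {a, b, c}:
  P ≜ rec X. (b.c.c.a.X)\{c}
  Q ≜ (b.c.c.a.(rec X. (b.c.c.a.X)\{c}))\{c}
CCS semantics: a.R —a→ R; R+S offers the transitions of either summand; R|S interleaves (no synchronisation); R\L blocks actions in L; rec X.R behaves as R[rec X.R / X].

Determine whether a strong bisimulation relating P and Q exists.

P's transition system — 2 states:
  s0 = rec X. (b.c.c.a.X)\{c} → --b--▸ s1
  s1 = (c.c.a.(rec X. (b.c.c.a.X)\{c}))\{c} → deadlocked
Q's transition system — 2 states:
  t0 = (b.c.c.a.(rec X. (b.c.c.a.X)\{c}))\{c} → --b--▸ t1
  t1 = (c.c.a.(rec X. (b.c.c.a.X)\{c}))\{c} → deadlocked
Partition-refinement fixed point:
  B0 = {s0, t0}
  B1 = {s1, t1}
s0 ∈ B0, t0 ∈ B0 → same block

P ~ Q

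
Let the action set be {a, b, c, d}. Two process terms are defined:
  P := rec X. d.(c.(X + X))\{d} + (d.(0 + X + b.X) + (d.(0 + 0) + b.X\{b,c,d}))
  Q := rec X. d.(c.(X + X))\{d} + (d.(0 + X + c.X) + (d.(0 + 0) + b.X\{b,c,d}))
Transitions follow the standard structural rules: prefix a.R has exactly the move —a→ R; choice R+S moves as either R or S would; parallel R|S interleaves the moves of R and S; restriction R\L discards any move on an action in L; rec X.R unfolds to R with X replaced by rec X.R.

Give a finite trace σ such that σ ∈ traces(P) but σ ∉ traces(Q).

LTS(P): 7 reachable states
  u0 = rec X. d.(c.(X + X))\{d} + (d.(0 + X + b.X) + (d.(0 + 0) + b.X\{b,c,d})) :: ··b··> u1, ··d··> u2, ··d··> u3, ··d··> u4
  u1 = (rec X. d.(c.(X + X))\{d} + (d.(0 + X + b.X) + (d.(0 + 0) + b.X\{b,c,d})))\{b,c,d} :: stopped
  u2 = (c.((rec X. d.(c.(X + X))\{d} + (d.(0 + X + b.X) + (d.(0 + 0) + b.X\{b,c,d}))) + (rec X. d.(c.(X + X))\{d} + (d.(0 + X + b.X) + (d.(0 + 0) + b.X\{b,c,d})))))\{d} :: ··c··> u5
  u3 = 0 + (rec X. d.(c.(X + X))\{d} + (d.(0 + X + b.X) + (d.(0 + 0) + b.X\{b,c,d}))) + b.(rec X. d.(c.(X + X))\{d} + (d.(0 + X + b.X) + (d.(0 + 0) + b.X\{b,c,d}))) :: ··b··> u0, ··b··> u1, ··d··> u2, ··d··> u3, ··d··> u4
  u4 = 0 + 0 :: stopped
  u5 = ((rec X. d.(c.(X + X))\{d} + (d.(0 + X + b.X) + (d.(0 + 0) + b.X\{b,c,d}))) + (rec X. d.(c.(X + X))\{d} + (d.(0 + X + b.X) + (d.(0 + 0) + b.X\{b,c,d}))))\{d} :: ··b··> u6
  u6 = (rec X. d.(c.(X + X))\{d} + (d.(0 + X + b.X) + (d.(0 + 0) + b.X\{b,c,d})))\{b,c,d}\{d} :: stopped
LTS(Q): 7 reachable states
  v0 = rec X. d.(c.(X + X))\{d} + (d.(0 + X + c.X) + (d.(0 + 0) + b.X\{b,c,d})) :: ··b··> v1, ··d··> v2, ··d··> v3, ··d··> v4
  v1 = (rec X. d.(c.(X + X))\{d} + (d.(0 + X + c.X) + (d.(0 + 0) + b.X\{b,c,d})))\{b,c,d} :: stopped
  v2 = (c.((rec X. d.(c.(X + X))\{d} + (d.(0 + X + c.X) + (d.(0 + 0) + b.X\{b,c,d}))) + (rec X. d.(c.(X + X))\{d} + (d.(0 + X + c.X) + (d.(0 + 0) + b.X\{b,c,d})))))\{d} :: ··c··> v5
  v3 = 0 + (rec X. d.(c.(X + X))\{d} + (d.(0 + X + c.X) + (d.(0 + 0) + b.X\{b,c,d}))) + c.(rec X. d.(c.(X + X))\{d} + (d.(0 + X + c.X) + (d.(0 + 0) + b.X\{b,c,d}))) :: ··b··> v1, ··c··> v0, ··d··> v2, ··d··> v3, ··d··> v4
  v4 = 0 + 0 :: stopped
  v5 = ((rec X. d.(c.(X + X))\{d} + (d.(0 + X + c.X) + (d.(0 + 0) + b.X\{b,c,d}))) + (rec X. d.(c.(X + X))\{d} + (d.(0 + X + c.X) + (d.(0 + 0) + b.X\{b,c,d}))))\{d} :: ··b··> v6
  v6 = (rec X. d.(c.(X + X))\{d} + (d.(0 + X + c.X) + (d.(0 + 0) + b.X\{b,c,d})))\{b,c,d}\{d} :: stopped
Run σ = ⟨dbb⟩ on P: start {u0}
  after d @ step 1: {u2, u3, u4}
  after b @ step 2: {u0, u1}
  after b @ step 3: {u1}
  P completes σ.
Run σ = ⟨dbb⟩ on Q: start {v0}
  after d @ step 1: {v2, v3, v4}
  after b @ step 2: {v1}
  after b @ step 3: ∅ (Q stuck)

dbb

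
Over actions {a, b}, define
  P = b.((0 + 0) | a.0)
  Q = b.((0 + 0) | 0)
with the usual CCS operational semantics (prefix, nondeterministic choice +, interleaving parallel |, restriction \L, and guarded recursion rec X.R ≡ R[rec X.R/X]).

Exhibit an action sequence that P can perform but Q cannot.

Reachable graph of P (3 states):
  m0 = b.((0 + 0) | a.0) ⊢ ··b··> m1
  m1 = (0 + 0) | a.0 ⊢ ··a··> m2
  m2 = (0 + 0) | 0 ⊢ deadlocked
Reachable graph of Q (2 states):
  n0 = b.((0 + 0) | 0) ⊢ ··b··> n1
  n1 = (0 + 0) | 0 ⊢ deadlocked
Executing ba from P (initial set {m0}):
  step 1 (b): {m1}
  step 2 (a): {m2}
  ✓ P
Executing ba from Q (initial set {n0}):
  step 1 (b): {n1}
  step 2 (a): ∅  — Q cannot continue

ba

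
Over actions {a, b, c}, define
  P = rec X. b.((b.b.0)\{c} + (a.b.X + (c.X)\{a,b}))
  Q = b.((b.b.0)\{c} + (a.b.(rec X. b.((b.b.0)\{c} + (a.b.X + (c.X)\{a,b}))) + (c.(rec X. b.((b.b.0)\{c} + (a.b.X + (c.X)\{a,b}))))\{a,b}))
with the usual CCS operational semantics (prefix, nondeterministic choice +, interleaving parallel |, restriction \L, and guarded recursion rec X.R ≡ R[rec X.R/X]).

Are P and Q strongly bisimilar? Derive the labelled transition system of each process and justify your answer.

P ~ Q

Reachable graph of P (6 states):
  m0 = rec X. b.((b.b.0)\{c} + (a.b.X + (c.X)\{a,b})) ⊢ -b-> m1
  m1 = (b.b.0)\{c} + (a.b.(rec X. b.((b.b.0)\{c} + (a.b.X + (c.X)\{a,b}))) + (c.(rec X. b.((b.b.0)\{c} + (a.b.X + (c.X)\{a,b}))))\{a,b}) ⊢ -a-> m2, -b-> m3, -c-> m4
  m2 = b.(rec X. b.((b.b.0)\{c} + (a.b.X + (c.X)\{a,b}))) ⊢ -b-> m0
  m3 = (b.0)\{c} ⊢ -b-> m5
  m4 = (rec X. b.((b.b.0)\{c} + (a.b.X + (c.X)\{a,b})))\{a,b} ⊢ deadlocked
  m5 = 0\{c} ⊢ deadlocked
Reachable graph of Q (7 states):
  n0 = b.((b.b.0)\{c} + (a.b.(rec X. b.((b.b.0)\{c} + (a.b.X + (c.X)\{a,b}))) + (c.(rec X. b.((b.b.0)\{c} + (a.b.X + (c.X)\{a,b}))))\{a,b})) ⊢ -b-> n1
  n1 = (b.b.0)\{c} + (a.b.(rec X. b.((b.b.0)\{c} + (a.b.X + (c.X)\{a,b}))) + (c.(rec X. b.((b.b.0)\{c} + (a.b.X + (c.X)\{a,b}))))\{a,b}) ⊢ -a-> n2, -b-> n3, -c-> n4
  n2 = b.(rec X. b.((b.b.0)\{c} + (a.b.X + (c.X)\{a,b}))) ⊢ -b-> n5
  n3 = (b.0)\{c} ⊢ -b-> n6
  n4 = (rec X. b.((b.b.0)\{c} + (a.b.X + (c.X)\{a,b})))\{a,b} ⊢ deadlocked
  n5 = rec X. b.((b.b.0)\{c} + (a.b.X + (c.X)\{a,b})) ⊢ -b-> n1
  n6 = 0\{c} ⊢ deadlocked
Bisimilarity quotient blocks:
  B0 = {m0, n0, n5}
  B1 = {m1, n1}
  B2 = {m3, n3}
  B3 = {m4, m5, n4, n6}
  B4 = {m2, n2}
m0 ∈ B0, n0 ∈ B0 → same block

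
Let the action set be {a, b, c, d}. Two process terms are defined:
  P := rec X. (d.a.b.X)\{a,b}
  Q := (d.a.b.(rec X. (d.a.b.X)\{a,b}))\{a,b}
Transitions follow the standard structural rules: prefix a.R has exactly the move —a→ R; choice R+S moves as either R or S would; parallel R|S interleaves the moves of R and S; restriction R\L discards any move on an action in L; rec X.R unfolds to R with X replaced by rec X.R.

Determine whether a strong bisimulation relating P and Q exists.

LTS(P): 2 reachable states
  p0 = rec X. (d.a.b.X)\{a,b} :: ··d··> p1
  p1 = (a.b.(rec X. (d.a.b.X)\{a,b}))\{a,b} :: deadlocked
LTS(Q): 2 reachable states
  q0 = (d.a.b.(rec X. (d.a.b.X)\{a,b}))\{a,b} :: ··d··> q1
  q1 = (a.b.(rec X. (d.a.b.X)\{a,b}))\{a,b} :: deadlocked
Bisimilarity quotient blocks:
  B0 = {p0, q0}
  B1 = {p1, q1}
p0 ∈ B0, q0 ∈ B0 → same block

bisimilar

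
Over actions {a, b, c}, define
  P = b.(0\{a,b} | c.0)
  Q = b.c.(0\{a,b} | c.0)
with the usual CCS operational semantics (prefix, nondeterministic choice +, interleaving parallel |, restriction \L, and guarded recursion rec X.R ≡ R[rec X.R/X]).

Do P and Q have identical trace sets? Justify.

P's transition system — 3 states:
  s0 = b.(0\{a,b} | c.0) → —b→ s1
  s1 = 0\{a,b} | c.0 → —c→ s2
  s2 = 0\{a,b} | 0 → ·
Q's transition system — 4 states:
  t0 = b.c.(0\{a,b} | c.0) → —b→ t1
  t1 = c.(0\{a,b} | c.0) → —c→ t2
  t2 = 0\{a,b} | c.0 → —c→ t3
  t3 = 0\{a,b} | 0 → ·
Run σ = ⟨bcc⟩ on Q: start {t0}
  [1] b ⇒ {t1}
  [2] c ⇒ {t2}
  [3] c ⇒ {t3}
  — Q admits the full trace.
Run σ = ⟨bcc⟩ on P: start {s0}
  [1] b ⇒ {s1}
  [2] c ⇒ {s2}
  [3] c ⇒ no successor for P

NO — witness ⟨bcc⟩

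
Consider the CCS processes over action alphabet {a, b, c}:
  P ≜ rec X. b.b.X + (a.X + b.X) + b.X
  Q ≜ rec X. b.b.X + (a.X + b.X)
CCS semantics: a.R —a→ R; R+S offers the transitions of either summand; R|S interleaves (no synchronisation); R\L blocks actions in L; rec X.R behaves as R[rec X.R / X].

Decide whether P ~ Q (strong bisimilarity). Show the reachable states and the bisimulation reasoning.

P's transition system — 2 states:
  u0 = rec X. b.b.X + (a.X + b.X) + b.X | ··a··> u0, ··b··> u0, ··b··> u1
  u1 = b.(rec X. b.b.X + (a.X + b.X) + b.X) | ··b··> u0
Q's transition system — 2 states:
  v0 = rec X. b.b.X + (a.X + b.X) | ··a··> v0, ··b··> v0, ··b··> v1
  v1 = b.(rec X. b.b.X + (a.X + b.X)) | ··b··> v0
Partition-refinement fixed point:
  B0 = {u0, v0}
  B1 = {u1, v1}
u0 ∈ B0, v0 ∈ B0 → same block

P ~ Q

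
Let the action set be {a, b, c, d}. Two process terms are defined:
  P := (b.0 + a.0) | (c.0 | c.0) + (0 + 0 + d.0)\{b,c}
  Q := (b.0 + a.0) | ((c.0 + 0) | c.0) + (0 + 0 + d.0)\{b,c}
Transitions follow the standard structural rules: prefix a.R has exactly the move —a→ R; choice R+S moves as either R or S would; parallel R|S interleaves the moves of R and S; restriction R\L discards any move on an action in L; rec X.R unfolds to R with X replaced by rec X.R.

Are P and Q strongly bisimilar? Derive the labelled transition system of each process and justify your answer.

LTS(P): 9 reachable states
  u0 = (b.0 + a.0) | (c.0 | c.0) + (0 + 0 + d.0)\{b,c} has moves ··a··> u1, ··b··> u1, ··c··> u2, ··c··> u3, ··d··> u4
  u1 = 0 | (c.0 | c.0) has moves ··c··> u5, ··c··> u6
  u2 = (b.0 + a.0) | (0 | c.0) has moves ··a··> u5, ··b··> u5, ··c··> u7
  u3 = (b.0 + a.0) | (c.0 | 0) has moves ··a··> u6, ··b··> u6, ··c··> u7
  u4 = 0\{b,c} has moves stopped
  u5 = 0 | (0 | c.0) has moves ··c··> u8
  u6 = 0 | (c.0 | 0) has moves ··c··> u8
  u7 = (b.0 + a.0) | (0 | 0) has moves ··a··> u8, ··b··> u8
  u8 = 0 | (0 | 0) has moves stopped
LTS(Q): 9 reachable states
  v0 = (b.0 + a.0) | ((c.0 + 0) | c.0) + (0 + 0 + d.0)\{b,c} has moves ··a··> v1, ··b··> v1, ··c··> v2, ··c··> v3, ··d··> v4
  v1 = 0 | ((c.0 + 0) | c.0) has moves ··c··> v5, ··c··> v6
  v2 = (b.0 + a.0) | ((c.0 + 0) | 0) has moves ··a··> v5, ··b··> v5, ··c··> v7
  v3 = (b.0 + a.0) | (0 | c.0) has moves ··a··> v6, ··b··> v6, ··c··> v7
  v4 = 0\{b,c} has moves stopped
  v5 = 0 | ((c.0 + 0) | 0) has moves ··c··> v8
  v6 = 0 | (0 | c.0) has moves ··c··> v8
  v7 = (b.0 + a.0) | (0 | 0) has moves ··a··> v8, ··b··> v8
  v8 = 0 | (0 | 0) has moves stopped
Partition-refinement fixed point:
  B0 = {u0, v0}
  B1 = {u2, u3, v2, v3}
  B2 = {u5, u6, v5, v6}
  B3 = {u4, u8, v4, v8}
  B4 = {u7, v7}
  B5 = {u1, v1}
u0 ∈ B0, v0 ∈ B0 → same block

bisimilar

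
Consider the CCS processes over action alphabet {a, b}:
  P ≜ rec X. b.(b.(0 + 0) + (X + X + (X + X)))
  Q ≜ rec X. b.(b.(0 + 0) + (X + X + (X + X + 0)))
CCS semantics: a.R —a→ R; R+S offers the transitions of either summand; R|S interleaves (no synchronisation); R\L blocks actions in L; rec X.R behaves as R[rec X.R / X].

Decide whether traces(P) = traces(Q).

traces(P) = traces(Q)

Reachable graph of P (3 states):
  m0 = rec X. b.(b.(0 + 0) + (X + X + (X + X))) ⊢ --b--▸ m1
  m1 = b.(0 + 0) + ((rec X. b.(b.(0 + 0) + (X + X + (X + X)))) + (rec X. b.(b.(0 + 0) + (X + X + (X + X)))) + ((rec X. b.(b.(0 + 0) + (X + X + (X + X)))) + (rec X. b.(b.(0 + 0) + (X + X + (X + X)))))) ⊢ --b--▸ m1, --b--▸ m2
  m2 = 0 + 0 ⊢ deadlocked
Reachable graph of Q (3 states):
  n0 = rec X. b.(b.(0 + 0) + (X + X + (X + X + 0))) ⊢ --b--▸ n1
  n1 = b.(0 + 0) + ((rec X. b.(b.(0 + 0) + (X + X + (X + X + 0)))) + (rec X. b.(b.(0 + 0) + (X + X + (X + X + 0)))) + ((rec X. b.(b.(0 + 0) + (X + X + (X + X + 0)))) + (rec X. b.(b.(0 + 0) + (X + X + (X + X + 0)))) + 0)) ⊢ --b--▸ n1, --b--▸ n2
  n2 = 0 + 0 ⊢ deadlocked
Partition-refinement fixed point:
  B0 = {m0, n0}
  B1 = {m1, n1}
  B2 = {m2, n2}
m0 ∈ B0, n0 ∈ B0 → same block
Bisimilar ⇒ trace-equivalent.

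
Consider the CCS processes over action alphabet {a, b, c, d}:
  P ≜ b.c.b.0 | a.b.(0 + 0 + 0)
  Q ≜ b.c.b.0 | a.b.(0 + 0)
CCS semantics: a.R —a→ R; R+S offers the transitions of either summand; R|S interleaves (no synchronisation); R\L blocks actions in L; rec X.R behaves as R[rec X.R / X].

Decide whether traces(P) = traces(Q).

P's transition system — 12 states:
  u0 = b.c.b.0 | a.b.(0 + 0 + 0) has moves -a-> u1, -b-> u2
  u1 = b.c.b.0 | b.(0 + 0 + 0) has moves -b-> u3, -b-> u4
  u2 = c.b.0 | a.b.(0 + 0 + 0) has moves -a-> u4, -c-> u5
  u3 = b.c.b.0 | (0 + 0 + 0) has moves -b-> u6
  u4 = c.b.0 | b.(0 + 0 + 0) has moves -b-> u6, -c-> u7
  u5 = b.0 | a.b.(0 + 0 + 0) has moves -a-> u7, -b-> u8
  u6 = c.b.0 | (0 + 0 + 0) has moves -c-> u9
  u7 = b.0 | b.(0 + 0 + 0) has moves -b-> u10, -b-> u9
  u8 = 0 | a.b.(0 + 0 + 0) has moves -a-> u10
  u9 = b.0 | (0 + 0 + 0) has moves -b-> u11
  u10 = 0 | b.(0 + 0 + 0) has moves -b-> u11
  u11 = 0 | (0 + 0 + 0) has moves stopped
Q's transition system — 12 states:
  v0 = b.c.b.0 | a.b.(0 + 0) has moves -a-> v1, -b-> v2
  v1 = b.c.b.0 | b.(0 + 0) has moves -b-> v3, -b-> v4
  v2 = c.b.0 | a.b.(0 + 0) has moves -a-> v4, -c-> v5
  v3 = b.c.b.0 | (0 + 0) has moves -b-> v6
  v4 = c.b.0 | b.(0 + 0) has moves -b-> v6, -c-> v7
  v5 = b.0 | a.b.(0 + 0) has moves -a-> v7, -b-> v8
  v6 = c.b.0 | (0 + 0) has moves -c-> v9
  v7 = b.0 | b.(0 + 0) has moves -b-> v10, -b-> v9
  v8 = 0 | a.b.(0 + 0) has moves -a-> v10
  v9 = b.0 | (0 + 0) has moves -b-> v11
  v10 = 0 | b.(0 + 0) has moves -b-> v11
  v11 = 0 | (0 + 0) has moves stopped
Coarsest stable partition (strong bisimilarity classes):
  B0 = {u0, v0}
  B1 = {u2, v2}
  B2 = {u5, v5}
  B3 = {u8, v8}
  B4 = {u10, u9, v10, v9}
  B5 = {u11, v11}
  B6 = {u7, v7}
  B7 = {u4, v4}
  B8 = {u6, v6}
  B9 = {u1, v1}
  B10 = {u3, v3}
u0 ∈ B0, v0 ∈ B0 → same block
Bisimilar ⇒ trace-equivalent.

traces(P) = traces(Q)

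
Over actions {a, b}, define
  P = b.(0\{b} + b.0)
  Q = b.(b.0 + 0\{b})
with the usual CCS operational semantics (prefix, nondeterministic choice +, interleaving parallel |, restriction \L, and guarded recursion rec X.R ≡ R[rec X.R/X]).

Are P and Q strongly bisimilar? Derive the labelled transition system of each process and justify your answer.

LTS(P): 3 reachable states
  s0 = b.(0\{b} + b.0) has moves =b=> s1
  s1 = 0\{b} + b.0 has moves =b=> s2
  s2 = 0 has moves deadlocked
LTS(Q): 3 reachable states
  t0 = b.(b.0 + 0\{b}) has moves =b=> t1
  t1 = b.0 + 0\{b} has moves =b=> t2
  t2 = 0 has moves deadlocked
Bisimilarity quotient blocks:
  B0 = {s0, t0}
  B1 = {s1, t1}
  B2 = {s2, t2}
s0 ∈ B0, t0 ∈ B0 → same block

P ~ Q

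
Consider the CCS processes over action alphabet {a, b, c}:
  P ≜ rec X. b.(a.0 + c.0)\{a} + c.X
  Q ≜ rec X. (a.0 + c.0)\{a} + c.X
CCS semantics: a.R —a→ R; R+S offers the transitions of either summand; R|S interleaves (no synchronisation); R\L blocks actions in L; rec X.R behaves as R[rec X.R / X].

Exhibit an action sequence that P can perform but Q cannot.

b

P's transition system — 3 states:
  s0 = rec X. b.(a.0 + c.0)\{a} + c.X ⊢ =b=> s1, =c=> s0
  s1 = (a.0 + c.0)\{a} ⊢ =c=> s2
  s2 = 0\{a} ⊢ stopped
Q's transition system — 2 states:
  t0 = rec X. (a.0 + c.0)\{a} + c.X ⊢ =c=> t0, =c=> t1
  t1 = 0\{a} ⊢ stopped
Run σ = ⟨b⟩ on P: start {s0}
  [1] b ⇒ {s1}
  P completes σ.
Run σ = ⟨b⟩ on Q: start {t0}
  [1] b ⇒ ∅  — Q cannot continue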